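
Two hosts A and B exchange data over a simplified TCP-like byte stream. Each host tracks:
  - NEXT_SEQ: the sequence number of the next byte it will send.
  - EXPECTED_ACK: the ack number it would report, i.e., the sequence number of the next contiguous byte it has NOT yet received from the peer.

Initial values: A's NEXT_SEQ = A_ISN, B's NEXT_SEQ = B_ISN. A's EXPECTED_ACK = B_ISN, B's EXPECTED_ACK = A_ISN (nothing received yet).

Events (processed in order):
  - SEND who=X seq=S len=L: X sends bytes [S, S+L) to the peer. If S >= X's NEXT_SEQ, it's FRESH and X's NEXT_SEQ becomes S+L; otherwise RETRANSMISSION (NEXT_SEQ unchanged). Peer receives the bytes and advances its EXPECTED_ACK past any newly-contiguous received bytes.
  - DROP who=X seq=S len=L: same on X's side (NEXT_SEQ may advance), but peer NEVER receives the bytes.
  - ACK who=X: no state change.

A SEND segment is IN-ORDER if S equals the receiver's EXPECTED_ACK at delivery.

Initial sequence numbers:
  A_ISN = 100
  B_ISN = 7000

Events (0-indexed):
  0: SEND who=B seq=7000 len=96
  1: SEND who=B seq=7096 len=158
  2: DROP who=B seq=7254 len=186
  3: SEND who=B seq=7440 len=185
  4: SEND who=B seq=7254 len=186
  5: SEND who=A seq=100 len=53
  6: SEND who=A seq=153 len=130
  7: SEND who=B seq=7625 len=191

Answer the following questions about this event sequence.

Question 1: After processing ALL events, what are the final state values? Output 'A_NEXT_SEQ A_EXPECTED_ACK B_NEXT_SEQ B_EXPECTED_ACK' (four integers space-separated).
Answer: 283 7816 7816 283

Derivation:
After event 0: A_seq=100 A_ack=7096 B_seq=7096 B_ack=100
After event 1: A_seq=100 A_ack=7254 B_seq=7254 B_ack=100
After event 2: A_seq=100 A_ack=7254 B_seq=7440 B_ack=100
After event 3: A_seq=100 A_ack=7254 B_seq=7625 B_ack=100
After event 4: A_seq=100 A_ack=7625 B_seq=7625 B_ack=100
After event 5: A_seq=153 A_ack=7625 B_seq=7625 B_ack=153
After event 6: A_seq=283 A_ack=7625 B_seq=7625 B_ack=283
After event 7: A_seq=283 A_ack=7816 B_seq=7816 B_ack=283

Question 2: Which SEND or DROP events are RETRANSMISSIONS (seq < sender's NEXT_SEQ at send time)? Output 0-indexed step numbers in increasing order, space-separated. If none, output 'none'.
Answer: 4

Derivation:
Step 0: SEND seq=7000 -> fresh
Step 1: SEND seq=7096 -> fresh
Step 2: DROP seq=7254 -> fresh
Step 3: SEND seq=7440 -> fresh
Step 4: SEND seq=7254 -> retransmit
Step 5: SEND seq=100 -> fresh
Step 6: SEND seq=153 -> fresh
Step 7: SEND seq=7625 -> fresh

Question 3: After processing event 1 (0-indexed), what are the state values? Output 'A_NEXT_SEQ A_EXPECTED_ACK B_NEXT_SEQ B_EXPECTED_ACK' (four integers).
After event 0: A_seq=100 A_ack=7096 B_seq=7096 B_ack=100
After event 1: A_seq=100 A_ack=7254 B_seq=7254 B_ack=100

100 7254 7254 100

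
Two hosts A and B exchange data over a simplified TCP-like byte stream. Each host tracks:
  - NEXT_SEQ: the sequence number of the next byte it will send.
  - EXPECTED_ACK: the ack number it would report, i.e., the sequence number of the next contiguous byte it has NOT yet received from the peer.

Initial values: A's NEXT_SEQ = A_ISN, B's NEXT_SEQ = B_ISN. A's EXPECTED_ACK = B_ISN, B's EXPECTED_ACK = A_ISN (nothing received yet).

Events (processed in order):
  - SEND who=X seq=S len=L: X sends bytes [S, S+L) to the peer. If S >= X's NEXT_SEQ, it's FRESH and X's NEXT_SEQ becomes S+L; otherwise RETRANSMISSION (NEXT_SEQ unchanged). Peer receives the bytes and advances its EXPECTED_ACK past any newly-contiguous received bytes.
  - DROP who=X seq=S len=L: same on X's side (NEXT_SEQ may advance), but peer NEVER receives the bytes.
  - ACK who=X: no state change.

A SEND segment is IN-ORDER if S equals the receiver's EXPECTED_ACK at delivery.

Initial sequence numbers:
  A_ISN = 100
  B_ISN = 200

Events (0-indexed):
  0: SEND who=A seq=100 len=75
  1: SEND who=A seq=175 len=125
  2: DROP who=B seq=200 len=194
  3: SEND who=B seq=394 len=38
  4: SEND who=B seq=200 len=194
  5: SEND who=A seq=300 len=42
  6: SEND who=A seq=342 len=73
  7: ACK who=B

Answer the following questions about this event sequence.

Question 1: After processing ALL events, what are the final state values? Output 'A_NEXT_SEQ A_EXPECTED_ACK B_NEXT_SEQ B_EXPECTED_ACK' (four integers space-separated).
After event 0: A_seq=175 A_ack=200 B_seq=200 B_ack=175
After event 1: A_seq=300 A_ack=200 B_seq=200 B_ack=300
After event 2: A_seq=300 A_ack=200 B_seq=394 B_ack=300
After event 3: A_seq=300 A_ack=200 B_seq=432 B_ack=300
After event 4: A_seq=300 A_ack=432 B_seq=432 B_ack=300
After event 5: A_seq=342 A_ack=432 B_seq=432 B_ack=342
After event 6: A_seq=415 A_ack=432 B_seq=432 B_ack=415
After event 7: A_seq=415 A_ack=432 B_seq=432 B_ack=415

Answer: 415 432 432 415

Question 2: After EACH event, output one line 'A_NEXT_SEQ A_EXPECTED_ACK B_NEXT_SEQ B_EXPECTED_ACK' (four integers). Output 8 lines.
175 200 200 175
300 200 200 300
300 200 394 300
300 200 432 300
300 432 432 300
342 432 432 342
415 432 432 415
415 432 432 415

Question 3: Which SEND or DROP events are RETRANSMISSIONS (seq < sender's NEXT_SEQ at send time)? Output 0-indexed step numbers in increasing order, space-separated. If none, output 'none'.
Step 0: SEND seq=100 -> fresh
Step 1: SEND seq=175 -> fresh
Step 2: DROP seq=200 -> fresh
Step 3: SEND seq=394 -> fresh
Step 4: SEND seq=200 -> retransmit
Step 5: SEND seq=300 -> fresh
Step 6: SEND seq=342 -> fresh

Answer: 4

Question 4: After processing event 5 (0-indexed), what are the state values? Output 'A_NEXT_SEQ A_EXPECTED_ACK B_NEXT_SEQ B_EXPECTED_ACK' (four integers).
After event 0: A_seq=175 A_ack=200 B_seq=200 B_ack=175
After event 1: A_seq=300 A_ack=200 B_seq=200 B_ack=300
After event 2: A_seq=300 A_ack=200 B_seq=394 B_ack=300
After event 3: A_seq=300 A_ack=200 B_seq=432 B_ack=300
After event 4: A_seq=300 A_ack=432 B_seq=432 B_ack=300
After event 5: A_seq=342 A_ack=432 B_seq=432 B_ack=342

342 432 432 342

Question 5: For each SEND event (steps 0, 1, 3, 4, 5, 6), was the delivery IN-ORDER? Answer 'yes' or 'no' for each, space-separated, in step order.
Step 0: SEND seq=100 -> in-order
Step 1: SEND seq=175 -> in-order
Step 3: SEND seq=394 -> out-of-order
Step 4: SEND seq=200 -> in-order
Step 5: SEND seq=300 -> in-order
Step 6: SEND seq=342 -> in-order

Answer: yes yes no yes yes yes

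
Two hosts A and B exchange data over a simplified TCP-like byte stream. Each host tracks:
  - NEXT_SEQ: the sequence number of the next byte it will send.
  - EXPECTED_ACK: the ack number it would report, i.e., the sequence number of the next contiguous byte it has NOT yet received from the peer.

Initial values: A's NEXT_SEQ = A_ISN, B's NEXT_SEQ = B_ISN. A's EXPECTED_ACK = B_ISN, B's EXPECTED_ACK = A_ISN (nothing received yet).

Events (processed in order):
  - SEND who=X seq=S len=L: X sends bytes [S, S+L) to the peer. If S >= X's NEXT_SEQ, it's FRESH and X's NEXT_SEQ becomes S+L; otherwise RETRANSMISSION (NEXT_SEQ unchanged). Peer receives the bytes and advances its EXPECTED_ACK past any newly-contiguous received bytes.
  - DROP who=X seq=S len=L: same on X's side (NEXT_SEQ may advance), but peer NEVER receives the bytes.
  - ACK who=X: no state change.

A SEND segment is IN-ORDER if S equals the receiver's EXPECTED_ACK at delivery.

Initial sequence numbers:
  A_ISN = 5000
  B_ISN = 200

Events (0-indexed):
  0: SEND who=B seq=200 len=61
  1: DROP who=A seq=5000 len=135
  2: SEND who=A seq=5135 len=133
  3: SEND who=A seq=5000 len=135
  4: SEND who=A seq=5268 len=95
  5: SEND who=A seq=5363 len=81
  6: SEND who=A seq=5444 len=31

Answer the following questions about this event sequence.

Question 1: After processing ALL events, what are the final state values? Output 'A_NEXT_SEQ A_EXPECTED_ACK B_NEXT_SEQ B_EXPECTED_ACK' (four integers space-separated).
Answer: 5475 261 261 5475

Derivation:
After event 0: A_seq=5000 A_ack=261 B_seq=261 B_ack=5000
After event 1: A_seq=5135 A_ack=261 B_seq=261 B_ack=5000
After event 2: A_seq=5268 A_ack=261 B_seq=261 B_ack=5000
After event 3: A_seq=5268 A_ack=261 B_seq=261 B_ack=5268
After event 4: A_seq=5363 A_ack=261 B_seq=261 B_ack=5363
After event 5: A_seq=5444 A_ack=261 B_seq=261 B_ack=5444
After event 6: A_seq=5475 A_ack=261 B_seq=261 B_ack=5475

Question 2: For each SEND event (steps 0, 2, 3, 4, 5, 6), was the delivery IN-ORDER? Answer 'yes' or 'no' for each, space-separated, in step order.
Step 0: SEND seq=200 -> in-order
Step 2: SEND seq=5135 -> out-of-order
Step 3: SEND seq=5000 -> in-order
Step 4: SEND seq=5268 -> in-order
Step 5: SEND seq=5363 -> in-order
Step 6: SEND seq=5444 -> in-order

Answer: yes no yes yes yes yes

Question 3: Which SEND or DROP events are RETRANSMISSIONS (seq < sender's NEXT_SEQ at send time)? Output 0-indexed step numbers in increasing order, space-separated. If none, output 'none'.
Answer: 3

Derivation:
Step 0: SEND seq=200 -> fresh
Step 1: DROP seq=5000 -> fresh
Step 2: SEND seq=5135 -> fresh
Step 3: SEND seq=5000 -> retransmit
Step 4: SEND seq=5268 -> fresh
Step 5: SEND seq=5363 -> fresh
Step 6: SEND seq=5444 -> fresh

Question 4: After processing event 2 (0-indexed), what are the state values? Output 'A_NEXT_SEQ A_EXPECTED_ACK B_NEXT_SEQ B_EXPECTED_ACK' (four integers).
After event 0: A_seq=5000 A_ack=261 B_seq=261 B_ack=5000
After event 1: A_seq=5135 A_ack=261 B_seq=261 B_ack=5000
After event 2: A_seq=5268 A_ack=261 B_seq=261 B_ack=5000

5268 261 261 5000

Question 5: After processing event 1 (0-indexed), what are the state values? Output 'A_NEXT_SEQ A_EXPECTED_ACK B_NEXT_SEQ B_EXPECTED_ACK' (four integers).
After event 0: A_seq=5000 A_ack=261 B_seq=261 B_ack=5000
After event 1: A_seq=5135 A_ack=261 B_seq=261 B_ack=5000

5135 261 261 5000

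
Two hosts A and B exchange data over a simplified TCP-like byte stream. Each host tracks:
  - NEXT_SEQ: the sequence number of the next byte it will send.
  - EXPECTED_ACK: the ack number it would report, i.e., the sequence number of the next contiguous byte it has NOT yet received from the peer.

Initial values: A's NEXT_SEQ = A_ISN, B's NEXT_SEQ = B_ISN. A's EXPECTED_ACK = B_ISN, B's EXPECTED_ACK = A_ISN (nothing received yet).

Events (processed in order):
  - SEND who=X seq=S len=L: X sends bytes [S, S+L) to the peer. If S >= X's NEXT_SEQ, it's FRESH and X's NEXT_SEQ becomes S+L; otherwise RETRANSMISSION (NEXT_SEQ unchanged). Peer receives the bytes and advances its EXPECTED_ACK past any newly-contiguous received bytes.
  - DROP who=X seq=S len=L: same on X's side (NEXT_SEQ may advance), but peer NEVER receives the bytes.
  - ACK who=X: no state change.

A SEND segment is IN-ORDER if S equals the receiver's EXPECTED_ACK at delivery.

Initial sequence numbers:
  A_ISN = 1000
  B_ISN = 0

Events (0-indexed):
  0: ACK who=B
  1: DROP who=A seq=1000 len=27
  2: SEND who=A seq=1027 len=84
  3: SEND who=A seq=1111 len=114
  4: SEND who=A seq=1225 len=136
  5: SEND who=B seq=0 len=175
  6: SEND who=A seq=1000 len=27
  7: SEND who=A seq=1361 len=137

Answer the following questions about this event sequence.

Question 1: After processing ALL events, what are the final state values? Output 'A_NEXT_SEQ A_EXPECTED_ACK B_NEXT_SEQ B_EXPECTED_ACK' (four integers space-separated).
Answer: 1498 175 175 1498

Derivation:
After event 0: A_seq=1000 A_ack=0 B_seq=0 B_ack=1000
After event 1: A_seq=1027 A_ack=0 B_seq=0 B_ack=1000
After event 2: A_seq=1111 A_ack=0 B_seq=0 B_ack=1000
After event 3: A_seq=1225 A_ack=0 B_seq=0 B_ack=1000
After event 4: A_seq=1361 A_ack=0 B_seq=0 B_ack=1000
After event 5: A_seq=1361 A_ack=175 B_seq=175 B_ack=1000
After event 6: A_seq=1361 A_ack=175 B_seq=175 B_ack=1361
After event 7: A_seq=1498 A_ack=175 B_seq=175 B_ack=1498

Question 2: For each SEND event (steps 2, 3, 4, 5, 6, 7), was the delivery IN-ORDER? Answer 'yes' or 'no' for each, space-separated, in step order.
Answer: no no no yes yes yes

Derivation:
Step 2: SEND seq=1027 -> out-of-order
Step 3: SEND seq=1111 -> out-of-order
Step 4: SEND seq=1225 -> out-of-order
Step 5: SEND seq=0 -> in-order
Step 6: SEND seq=1000 -> in-order
Step 7: SEND seq=1361 -> in-order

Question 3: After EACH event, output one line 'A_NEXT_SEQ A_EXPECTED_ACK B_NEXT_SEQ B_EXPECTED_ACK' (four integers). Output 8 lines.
1000 0 0 1000
1027 0 0 1000
1111 0 0 1000
1225 0 0 1000
1361 0 0 1000
1361 175 175 1000
1361 175 175 1361
1498 175 175 1498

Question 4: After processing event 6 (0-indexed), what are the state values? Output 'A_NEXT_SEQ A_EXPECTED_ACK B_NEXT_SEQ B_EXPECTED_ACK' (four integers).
After event 0: A_seq=1000 A_ack=0 B_seq=0 B_ack=1000
After event 1: A_seq=1027 A_ack=0 B_seq=0 B_ack=1000
After event 2: A_seq=1111 A_ack=0 B_seq=0 B_ack=1000
After event 3: A_seq=1225 A_ack=0 B_seq=0 B_ack=1000
After event 4: A_seq=1361 A_ack=0 B_seq=0 B_ack=1000
After event 5: A_seq=1361 A_ack=175 B_seq=175 B_ack=1000
After event 6: A_seq=1361 A_ack=175 B_seq=175 B_ack=1361

1361 175 175 1361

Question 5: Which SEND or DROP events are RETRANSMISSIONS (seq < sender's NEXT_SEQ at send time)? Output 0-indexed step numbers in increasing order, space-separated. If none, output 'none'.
Answer: 6

Derivation:
Step 1: DROP seq=1000 -> fresh
Step 2: SEND seq=1027 -> fresh
Step 3: SEND seq=1111 -> fresh
Step 4: SEND seq=1225 -> fresh
Step 5: SEND seq=0 -> fresh
Step 6: SEND seq=1000 -> retransmit
Step 7: SEND seq=1361 -> fresh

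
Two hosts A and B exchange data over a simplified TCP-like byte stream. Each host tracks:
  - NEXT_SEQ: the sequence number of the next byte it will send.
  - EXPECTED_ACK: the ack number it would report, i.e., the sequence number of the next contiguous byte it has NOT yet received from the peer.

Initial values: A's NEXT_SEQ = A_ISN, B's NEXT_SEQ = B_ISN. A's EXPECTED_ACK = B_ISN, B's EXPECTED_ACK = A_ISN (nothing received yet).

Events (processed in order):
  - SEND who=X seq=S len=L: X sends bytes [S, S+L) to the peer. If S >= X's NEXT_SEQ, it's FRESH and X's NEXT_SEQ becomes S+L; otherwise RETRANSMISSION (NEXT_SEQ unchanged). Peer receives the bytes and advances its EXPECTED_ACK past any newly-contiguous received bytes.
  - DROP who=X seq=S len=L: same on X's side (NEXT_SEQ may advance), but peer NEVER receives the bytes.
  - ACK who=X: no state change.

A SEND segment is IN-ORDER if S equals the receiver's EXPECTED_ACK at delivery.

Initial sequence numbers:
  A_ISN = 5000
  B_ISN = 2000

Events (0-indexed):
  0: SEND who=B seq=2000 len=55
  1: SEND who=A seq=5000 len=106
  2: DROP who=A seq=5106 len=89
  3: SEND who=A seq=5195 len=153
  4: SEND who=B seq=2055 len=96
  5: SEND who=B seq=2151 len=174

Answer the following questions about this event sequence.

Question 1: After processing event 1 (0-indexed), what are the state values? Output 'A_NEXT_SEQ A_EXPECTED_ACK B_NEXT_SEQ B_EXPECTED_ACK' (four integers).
After event 0: A_seq=5000 A_ack=2055 B_seq=2055 B_ack=5000
After event 1: A_seq=5106 A_ack=2055 B_seq=2055 B_ack=5106

5106 2055 2055 5106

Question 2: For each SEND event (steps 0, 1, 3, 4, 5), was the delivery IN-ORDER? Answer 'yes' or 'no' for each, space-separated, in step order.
Step 0: SEND seq=2000 -> in-order
Step 1: SEND seq=5000 -> in-order
Step 3: SEND seq=5195 -> out-of-order
Step 4: SEND seq=2055 -> in-order
Step 5: SEND seq=2151 -> in-order

Answer: yes yes no yes yes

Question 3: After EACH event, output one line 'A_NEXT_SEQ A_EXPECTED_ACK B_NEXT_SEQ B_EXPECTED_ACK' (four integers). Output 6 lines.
5000 2055 2055 5000
5106 2055 2055 5106
5195 2055 2055 5106
5348 2055 2055 5106
5348 2151 2151 5106
5348 2325 2325 5106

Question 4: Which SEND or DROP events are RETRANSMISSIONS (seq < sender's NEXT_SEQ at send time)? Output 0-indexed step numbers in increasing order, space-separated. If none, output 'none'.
Step 0: SEND seq=2000 -> fresh
Step 1: SEND seq=5000 -> fresh
Step 2: DROP seq=5106 -> fresh
Step 3: SEND seq=5195 -> fresh
Step 4: SEND seq=2055 -> fresh
Step 5: SEND seq=2151 -> fresh

Answer: none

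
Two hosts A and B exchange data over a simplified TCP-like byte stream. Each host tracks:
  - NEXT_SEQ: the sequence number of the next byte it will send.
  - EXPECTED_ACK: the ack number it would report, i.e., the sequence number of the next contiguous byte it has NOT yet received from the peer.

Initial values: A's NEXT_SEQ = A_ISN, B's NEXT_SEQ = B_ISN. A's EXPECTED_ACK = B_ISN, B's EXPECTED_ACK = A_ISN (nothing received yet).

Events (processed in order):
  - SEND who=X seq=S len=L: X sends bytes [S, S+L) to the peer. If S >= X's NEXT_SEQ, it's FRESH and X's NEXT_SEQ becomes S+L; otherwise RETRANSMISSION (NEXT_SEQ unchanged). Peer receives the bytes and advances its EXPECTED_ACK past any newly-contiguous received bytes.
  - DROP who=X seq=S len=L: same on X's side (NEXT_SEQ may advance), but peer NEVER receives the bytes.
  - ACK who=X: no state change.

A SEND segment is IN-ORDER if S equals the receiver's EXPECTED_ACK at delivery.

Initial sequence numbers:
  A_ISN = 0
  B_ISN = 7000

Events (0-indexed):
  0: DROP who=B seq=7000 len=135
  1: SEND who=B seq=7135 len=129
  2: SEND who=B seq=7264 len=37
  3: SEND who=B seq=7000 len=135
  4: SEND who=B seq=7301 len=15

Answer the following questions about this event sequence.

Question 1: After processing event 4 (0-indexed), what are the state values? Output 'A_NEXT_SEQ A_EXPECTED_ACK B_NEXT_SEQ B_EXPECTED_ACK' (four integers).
After event 0: A_seq=0 A_ack=7000 B_seq=7135 B_ack=0
After event 1: A_seq=0 A_ack=7000 B_seq=7264 B_ack=0
After event 2: A_seq=0 A_ack=7000 B_seq=7301 B_ack=0
After event 3: A_seq=0 A_ack=7301 B_seq=7301 B_ack=0
After event 4: A_seq=0 A_ack=7316 B_seq=7316 B_ack=0

0 7316 7316 0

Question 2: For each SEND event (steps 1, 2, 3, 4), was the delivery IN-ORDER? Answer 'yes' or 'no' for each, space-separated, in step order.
Step 1: SEND seq=7135 -> out-of-order
Step 2: SEND seq=7264 -> out-of-order
Step 3: SEND seq=7000 -> in-order
Step 4: SEND seq=7301 -> in-order

Answer: no no yes yes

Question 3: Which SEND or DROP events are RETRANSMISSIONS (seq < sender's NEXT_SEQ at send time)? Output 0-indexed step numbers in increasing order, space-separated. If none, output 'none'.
Answer: 3

Derivation:
Step 0: DROP seq=7000 -> fresh
Step 1: SEND seq=7135 -> fresh
Step 2: SEND seq=7264 -> fresh
Step 3: SEND seq=7000 -> retransmit
Step 4: SEND seq=7301 -> fresh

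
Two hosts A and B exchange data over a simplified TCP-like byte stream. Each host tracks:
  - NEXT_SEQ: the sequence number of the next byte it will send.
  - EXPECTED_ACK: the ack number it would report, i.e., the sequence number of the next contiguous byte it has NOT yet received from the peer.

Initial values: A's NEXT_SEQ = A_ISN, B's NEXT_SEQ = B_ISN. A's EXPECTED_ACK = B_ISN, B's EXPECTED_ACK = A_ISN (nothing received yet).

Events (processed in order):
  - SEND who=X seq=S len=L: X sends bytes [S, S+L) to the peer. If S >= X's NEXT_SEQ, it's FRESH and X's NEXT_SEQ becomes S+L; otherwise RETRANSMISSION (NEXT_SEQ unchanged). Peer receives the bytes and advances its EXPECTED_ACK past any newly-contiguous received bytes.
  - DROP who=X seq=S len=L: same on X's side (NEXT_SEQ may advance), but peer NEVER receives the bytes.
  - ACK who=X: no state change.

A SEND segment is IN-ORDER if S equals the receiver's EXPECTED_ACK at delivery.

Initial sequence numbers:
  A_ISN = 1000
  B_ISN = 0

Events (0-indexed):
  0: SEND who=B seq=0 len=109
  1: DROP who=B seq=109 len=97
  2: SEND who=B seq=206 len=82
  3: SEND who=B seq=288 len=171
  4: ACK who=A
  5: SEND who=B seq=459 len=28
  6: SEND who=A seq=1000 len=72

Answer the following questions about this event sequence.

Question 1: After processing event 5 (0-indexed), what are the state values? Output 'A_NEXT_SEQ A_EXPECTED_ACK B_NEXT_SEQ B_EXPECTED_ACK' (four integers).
After event 0: A_seq=1000 A_ack=109 B_seq=109 B_ack=1000
After event 1: A_seq=1000 A_ack=109 B_seq=206 B_ack=1000
After event 2: A_seq=1000 A_ack=109 B_seq=288 B_ack=1000
After event 3: A_seq=1000 A_ack=109 B_seq=459 B_ack=1000
After event 4: A_seq=1000 A_ack=109 B_seq=459 B_ack=1000
After event 5: A_seq=1000 A_ack=109 B_seq=487 B_ack=1000

1000 109 487 1000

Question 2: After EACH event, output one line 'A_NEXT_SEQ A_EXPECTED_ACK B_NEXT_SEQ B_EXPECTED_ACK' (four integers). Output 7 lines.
1000 109 109 1000
1000 109 206 1000
1000 109 288 1000
1000 109 459 1000
1000 109 459 1000
1000 109 487 1000
1072 109 487 1072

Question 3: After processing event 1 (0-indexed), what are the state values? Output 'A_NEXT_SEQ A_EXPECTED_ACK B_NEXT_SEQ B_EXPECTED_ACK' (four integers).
After event 0: A_seq=1000 A_ack=109 B_seq=109 B_ack=1000
After event 1: A_seq=1000 A_ack=109 B_seq=206 B_ack=1000

1000 109 206 1000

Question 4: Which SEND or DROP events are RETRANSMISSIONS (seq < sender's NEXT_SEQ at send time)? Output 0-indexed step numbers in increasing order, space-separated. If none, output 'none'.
Answer: none

Derivation:
Step 0: SEND seq=0 -> fresh
Step 1: DROP seq=109 -> fresh
Step 2: SEND seq=206 -> fresh
Step 3: SEND seq=288 -> fresh
Step 5: SEND seq=459 -> fresh
Step 6: SEND seq=1000 -> fresh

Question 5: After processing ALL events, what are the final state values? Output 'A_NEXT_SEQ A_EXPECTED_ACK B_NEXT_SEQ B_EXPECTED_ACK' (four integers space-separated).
Answer: 1072 109 487 1072

Derivation:
After event 0: A_seq=1000 A_ack=109 B_seq=109 B_ack=1000
After event 1: A_seq=1000 A_ack=109 B_seq=206 B_ack=1000
After event 2: A_seq=1000 A_ack=109 B_seq=288 B_ack=1000
After event 3: A_seq=1000 A_ack=109 B_seq=459 B_ack=1000
After event 4: A_seq=1000 A_ack=109 B_seq=459 B_ack=1000
After event 5: A_seq=1000 A_ack=109 B_seq=487 B_ack=1000
After event 6: A_seq=1072 A_ack=109 B_seq=487 B_ack=1072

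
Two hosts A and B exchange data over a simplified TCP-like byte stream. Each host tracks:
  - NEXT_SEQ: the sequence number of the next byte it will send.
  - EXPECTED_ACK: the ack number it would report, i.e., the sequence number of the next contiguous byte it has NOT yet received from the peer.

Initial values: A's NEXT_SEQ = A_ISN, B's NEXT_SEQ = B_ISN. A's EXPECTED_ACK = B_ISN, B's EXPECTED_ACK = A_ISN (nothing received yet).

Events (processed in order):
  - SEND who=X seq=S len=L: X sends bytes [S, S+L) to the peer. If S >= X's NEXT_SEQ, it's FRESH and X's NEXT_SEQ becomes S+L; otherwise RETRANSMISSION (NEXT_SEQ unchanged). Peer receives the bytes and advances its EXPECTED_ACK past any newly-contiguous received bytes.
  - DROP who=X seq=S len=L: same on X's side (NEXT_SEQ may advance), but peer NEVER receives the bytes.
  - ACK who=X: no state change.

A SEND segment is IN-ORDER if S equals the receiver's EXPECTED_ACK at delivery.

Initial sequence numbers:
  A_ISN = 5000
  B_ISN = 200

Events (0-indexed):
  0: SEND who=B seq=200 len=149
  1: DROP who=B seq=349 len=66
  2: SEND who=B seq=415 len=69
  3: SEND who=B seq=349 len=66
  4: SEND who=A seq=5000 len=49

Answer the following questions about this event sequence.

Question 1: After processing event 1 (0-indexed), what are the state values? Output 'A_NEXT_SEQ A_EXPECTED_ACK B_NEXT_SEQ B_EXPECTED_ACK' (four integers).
After event 0: A_seq=5000 A_ack=349 B_seq=349 B_ack=5000
After event 1: A_seq=5000 A_ack=349 B_seq=415 B_ack=5000

5000 349 415 5000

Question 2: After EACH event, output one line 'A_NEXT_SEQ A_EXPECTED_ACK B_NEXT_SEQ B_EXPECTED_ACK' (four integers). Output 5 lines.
5000 349 349 5000
5000 349 415 5000
5000 349 484 5000
5000 484 484 5000
5049 484 484 5049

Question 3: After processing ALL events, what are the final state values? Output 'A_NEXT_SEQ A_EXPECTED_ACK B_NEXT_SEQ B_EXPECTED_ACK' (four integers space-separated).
After event 0: A_seq=5000 A_ack=349 B_seq=349 B_ack=5000
After event 1: A_seq=5000 A_ack=349 B_seq=415 B_ack=5000
After event 2: A_seq=5000 A_ack=349 B_seq=484 B_ack=5000
After event 3: A_seq=5000 A_ack=484 B_seq=484 B_ack=5000
After event 4: A_seq=5049 A_ack=484 B_seq=484 B_ack=5049

Answer: 5049 484 484 5049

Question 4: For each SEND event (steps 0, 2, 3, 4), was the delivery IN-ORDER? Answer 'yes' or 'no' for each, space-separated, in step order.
Answer: yes no yes yes

Derivation:
Step 0: SEND seq=200 -> in-order
Step 2: SEND seq=415 -> out-of-order
Step 3: SEND seq=349 -> in-order
Step 4: SEND seq=5000 -> in-order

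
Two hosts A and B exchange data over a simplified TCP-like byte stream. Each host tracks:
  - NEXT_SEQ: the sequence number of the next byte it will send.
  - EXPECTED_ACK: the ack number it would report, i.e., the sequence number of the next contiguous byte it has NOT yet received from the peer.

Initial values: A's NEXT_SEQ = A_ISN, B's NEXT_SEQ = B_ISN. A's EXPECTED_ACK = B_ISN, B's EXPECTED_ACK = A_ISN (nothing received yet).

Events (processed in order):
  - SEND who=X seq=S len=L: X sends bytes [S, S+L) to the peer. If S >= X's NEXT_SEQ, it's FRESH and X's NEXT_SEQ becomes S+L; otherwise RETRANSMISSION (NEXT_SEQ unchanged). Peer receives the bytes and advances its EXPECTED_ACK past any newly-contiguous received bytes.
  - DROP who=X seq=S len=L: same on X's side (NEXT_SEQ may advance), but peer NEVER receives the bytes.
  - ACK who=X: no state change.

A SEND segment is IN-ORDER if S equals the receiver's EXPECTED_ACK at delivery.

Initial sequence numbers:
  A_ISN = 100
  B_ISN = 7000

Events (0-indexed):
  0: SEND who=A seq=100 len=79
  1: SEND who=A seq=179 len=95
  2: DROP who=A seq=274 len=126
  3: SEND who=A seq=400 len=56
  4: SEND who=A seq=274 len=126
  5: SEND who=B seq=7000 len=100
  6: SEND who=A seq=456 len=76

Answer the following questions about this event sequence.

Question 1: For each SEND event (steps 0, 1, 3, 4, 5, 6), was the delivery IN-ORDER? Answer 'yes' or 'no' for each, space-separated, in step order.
Step 0: SEND seq=100 -> in-order
Step 1: SEND seq=179 -> in-order
Step 3: SEND seq=400 -> out-of-order
Step 4: SEND seq=274 -> in-order
Step 5: SEND seq=7000 -> in-order
Step 6: SEND seq=456 -> in-order

Answer: yes yes no yes yes yes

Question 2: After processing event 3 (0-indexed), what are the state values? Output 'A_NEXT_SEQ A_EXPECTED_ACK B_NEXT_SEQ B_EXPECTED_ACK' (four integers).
After event 0: A_seq=179 A_ack=7000 B_seq=7000 B_ack=179
After event 1: A_seq=274 A_ack=7000 B_seq=7000 B_ack=274
After event 2: A_seq=400 A_ack=7000 B_seq=7000 B_ack=274
After event 3: A_seq=456 A_ack=7000 B_seq=7000 B_ack=274

456 7000 7000 274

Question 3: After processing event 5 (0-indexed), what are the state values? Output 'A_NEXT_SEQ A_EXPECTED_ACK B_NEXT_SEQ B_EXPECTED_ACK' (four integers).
After event 0: A_seq=179 A_ack=7000 B_seq=7000 B_ack=179
After event 1: A_seq=274 A_ack=7000 B_seq=7000 B_ack=274
After event 2: A_seq=400 A_ack=7000 B_seq=7000 B_ack=274
After event 3: A_seq=456 A_ack=7000 B_seq=7000 B_ack=274
After event 4: A_seq=456 A_ack=7000 B_seq=7000 B_ack=456
After event 5: A_seq=456 A_ack=7100 B_seq=7100 B_ack=456

456 7100 7100 456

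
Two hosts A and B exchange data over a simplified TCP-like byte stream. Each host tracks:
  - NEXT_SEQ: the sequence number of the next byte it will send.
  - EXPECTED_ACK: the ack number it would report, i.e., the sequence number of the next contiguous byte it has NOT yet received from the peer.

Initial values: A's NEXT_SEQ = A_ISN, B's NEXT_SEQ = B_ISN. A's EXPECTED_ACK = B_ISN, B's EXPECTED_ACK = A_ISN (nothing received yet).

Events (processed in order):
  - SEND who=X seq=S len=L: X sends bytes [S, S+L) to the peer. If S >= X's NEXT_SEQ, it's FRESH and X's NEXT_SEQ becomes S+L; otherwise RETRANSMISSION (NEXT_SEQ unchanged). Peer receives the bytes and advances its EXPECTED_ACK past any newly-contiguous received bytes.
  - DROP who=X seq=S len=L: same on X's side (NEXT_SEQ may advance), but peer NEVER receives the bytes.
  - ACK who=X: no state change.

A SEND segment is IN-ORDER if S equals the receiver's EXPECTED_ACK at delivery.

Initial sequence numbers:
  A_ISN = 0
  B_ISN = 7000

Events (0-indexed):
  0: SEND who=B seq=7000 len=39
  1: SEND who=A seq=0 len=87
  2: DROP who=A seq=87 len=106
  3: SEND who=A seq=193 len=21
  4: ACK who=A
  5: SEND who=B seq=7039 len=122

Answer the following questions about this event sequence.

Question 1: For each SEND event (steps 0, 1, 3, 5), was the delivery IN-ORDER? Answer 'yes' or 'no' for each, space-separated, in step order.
Step 0: SEND seq=7000 -> in-order
Step 1: SEND seq=0 -> in-order
Step 3: SEND seq=193 -> out-of-order
Step 5: SEND seq=7039 -> in-order

Answer: yes yes no yes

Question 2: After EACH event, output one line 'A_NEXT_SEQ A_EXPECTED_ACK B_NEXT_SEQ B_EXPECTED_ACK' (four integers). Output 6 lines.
0 7039 7039 0
87 7039 7039 87
193 7039 7039 87
214 7039 7039 87
214 7039 7039 87
214 7161 7161 87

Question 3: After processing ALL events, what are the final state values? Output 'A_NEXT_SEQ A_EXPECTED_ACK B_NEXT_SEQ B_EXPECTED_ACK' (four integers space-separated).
Answer: 214 7161 7161 87

Derivation:
After event 0: A_seq=0 A_ack=7039 B_seq=7039 B_ack=0
After event 1: A_seq=87 A_ack=7039 B_seq=7039 B_ack=87
After event 2: A_seq=193 A_ack=7039 B_seq=7039 B_ack=87
After event 3: A_seq=214 A_ack=7039 B_seq=7039 B_ack=87
After event 4: A_seq=214 A_ack=7039 B_seq=7039 B_ack=87
After event 5: A_seq=214 A_ack=7161 B_seq=7161 B_ack=87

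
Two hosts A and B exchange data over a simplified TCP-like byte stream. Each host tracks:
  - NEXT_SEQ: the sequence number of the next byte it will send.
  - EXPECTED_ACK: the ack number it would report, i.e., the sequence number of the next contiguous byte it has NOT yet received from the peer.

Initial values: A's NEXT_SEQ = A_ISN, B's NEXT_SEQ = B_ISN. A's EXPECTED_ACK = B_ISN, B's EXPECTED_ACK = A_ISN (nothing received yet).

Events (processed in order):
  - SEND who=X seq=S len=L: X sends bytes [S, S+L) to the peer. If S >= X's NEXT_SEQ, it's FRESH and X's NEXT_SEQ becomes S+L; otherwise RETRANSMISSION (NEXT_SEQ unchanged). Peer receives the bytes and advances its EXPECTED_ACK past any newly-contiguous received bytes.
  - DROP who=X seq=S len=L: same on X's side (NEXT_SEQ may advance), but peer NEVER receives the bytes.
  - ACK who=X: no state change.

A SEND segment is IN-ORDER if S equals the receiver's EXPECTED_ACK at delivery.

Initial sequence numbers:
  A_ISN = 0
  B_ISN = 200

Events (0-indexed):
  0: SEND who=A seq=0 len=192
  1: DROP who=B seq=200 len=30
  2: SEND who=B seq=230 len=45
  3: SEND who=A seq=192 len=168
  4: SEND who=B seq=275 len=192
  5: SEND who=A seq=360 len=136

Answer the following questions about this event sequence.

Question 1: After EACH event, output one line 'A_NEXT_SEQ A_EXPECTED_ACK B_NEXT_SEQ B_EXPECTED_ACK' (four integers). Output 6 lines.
192 200 200 192
192 200 230 192
192 200 275 192
360 200 275 360
360 200 467 360
496 200 467 496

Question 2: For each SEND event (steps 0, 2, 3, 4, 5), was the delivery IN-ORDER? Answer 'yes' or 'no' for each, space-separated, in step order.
Answer: yes no yes no yes

Derivation:
Step 0: SEND seq=0 -> in-order
Step 2: SEND seq=230 -> out-of-order
Step 3: SEND seq=192 -> in-order
Step 4: SEND seq=275 -> out-of-order
Step 5: SEND seq=360 -> in-order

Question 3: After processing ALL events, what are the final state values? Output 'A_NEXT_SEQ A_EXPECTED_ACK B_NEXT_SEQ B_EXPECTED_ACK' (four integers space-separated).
After event 0: A_seq=192 A_ack=200 B_seq=200 B_ack=192
After event 1: A_seq=192 A_ack=200 B_seq=230 B_ack=192
After event 2: A_seq=192 A_ack=200 B_seq=275 B_ack=192
After event 3: A_seq=360 A_ack=200 B_seq=275 B_ack=360
After event 4: A_seq=360 A_ack=200 B_seq=467 B_ack=360
After event 5: A_seq=496 A_ack=200 B_seq=467 B_ack=496

Answer: 496 200 467 496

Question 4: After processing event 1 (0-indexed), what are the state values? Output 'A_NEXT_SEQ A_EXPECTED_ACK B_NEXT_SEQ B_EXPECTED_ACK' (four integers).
After event 0: A_seq=192 A_ack=200 B_seq=200 B_ack=192
After event 1: A_seq=192 A_ack=200 B_seq=230 B_ack=192

192 200 230 192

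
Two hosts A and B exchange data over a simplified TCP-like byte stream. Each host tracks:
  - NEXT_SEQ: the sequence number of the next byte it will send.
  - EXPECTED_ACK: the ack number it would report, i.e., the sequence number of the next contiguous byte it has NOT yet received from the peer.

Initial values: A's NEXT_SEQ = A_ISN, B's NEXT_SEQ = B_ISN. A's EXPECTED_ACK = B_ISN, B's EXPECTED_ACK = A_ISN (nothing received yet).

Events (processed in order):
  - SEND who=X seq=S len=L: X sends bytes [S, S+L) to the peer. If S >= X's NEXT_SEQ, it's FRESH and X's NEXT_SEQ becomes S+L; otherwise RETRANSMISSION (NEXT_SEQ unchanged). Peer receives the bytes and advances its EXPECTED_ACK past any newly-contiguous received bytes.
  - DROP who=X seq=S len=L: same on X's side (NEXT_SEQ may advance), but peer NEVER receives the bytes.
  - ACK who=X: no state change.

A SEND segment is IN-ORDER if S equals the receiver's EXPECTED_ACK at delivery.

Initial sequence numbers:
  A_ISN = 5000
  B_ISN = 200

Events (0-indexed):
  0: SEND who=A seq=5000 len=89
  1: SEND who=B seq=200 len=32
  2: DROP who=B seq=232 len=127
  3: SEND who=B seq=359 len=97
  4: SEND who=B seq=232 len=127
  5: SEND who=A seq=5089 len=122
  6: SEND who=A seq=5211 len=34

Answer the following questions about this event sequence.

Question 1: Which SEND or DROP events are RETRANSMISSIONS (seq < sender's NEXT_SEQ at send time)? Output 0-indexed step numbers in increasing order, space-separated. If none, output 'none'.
Answer: 4

Derivation:
Step 0: SEND seq=5000 -> fresh
Step 1: SEND seq=200 -> fresh
Step 2: DROP seq=232 -> fresh
Step 3: SEND seq=359 -> fresh
Step 4: SEND seq=232 -> retransmit
Step 5: SEND seq=5089 -> fresh
Step 6: SEND seq=5211 -> fresh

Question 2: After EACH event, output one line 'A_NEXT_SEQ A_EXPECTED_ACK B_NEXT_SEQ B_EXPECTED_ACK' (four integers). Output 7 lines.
5089 200 200 5089
5089 232 232 5089
5089 232 359 5089
5089 232 456 5089
5089 456 456 5089
5211 456 456 5211
5245 456 456 5245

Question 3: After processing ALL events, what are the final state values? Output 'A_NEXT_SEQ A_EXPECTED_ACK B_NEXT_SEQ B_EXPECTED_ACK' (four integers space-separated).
Answer: 5245 456 456 5245

Derivation:
After event 0: A_seq=5089 A_ack=200 B_seq=200 B_ack=5089
After event 1: A_seq=5089 A_ack=232 B_seq=232 B_ack=5089
After event 2: A_seq=5089 A_ack=232 B_seq=359 B_ack=5089
After event 3: A_seq=5089 A_ack=232 B_seq=456 B_ack=5089
After event 4: A_seq=5089 A_ack=456 B_seq=456 B_ack=5089
After event 5: A_seq=5211 A_ack=456 B_seq=456 B_ack=5211
After event 6: A_seq=5245 A_ack=456 B_seq=456 B_ack=5245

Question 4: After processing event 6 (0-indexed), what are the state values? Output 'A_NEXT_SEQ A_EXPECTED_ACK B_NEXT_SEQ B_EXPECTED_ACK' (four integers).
After event 0: A_seq=5089 A_ack=200 B_seq=200 B_ack=5089
After event 1: A_seq=5089 A_ack=232 B_seq=232 B_ack=5089
After event 2: A_seq=5089 A_ack=232 B_seq=359 B_ack=5089
After event 3: A_seq=5089 A_ack=232 B_seq=456 B_ack=5089
After event 4: A_seq=5089 A_ack=456 B_seq=456 B_ack=5089
After event 5: A_seq=5211 A_ack=456 B_seq=456 B_ack=5211
After event 6: A_seq=5245 A_ack=456 B_seq=456 B_ack=5245

5245 456 456 5245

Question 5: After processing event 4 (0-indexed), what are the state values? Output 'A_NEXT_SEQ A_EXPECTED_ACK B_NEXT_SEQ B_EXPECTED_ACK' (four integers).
After event 0: A_seq=5089 A_ack=200 B_seq=200 B_ack=5089
After event 1: A_seq=5089 A_ack=232 B_seq=232 B_ack=5089
After event 2: A_seq=5089 A_ack=232 B_seq=359 B_ack=5089
After event 3: A_seq=5089 A_ack=232 B_seq=456 B_ack=5089
After event 4: A_seq=5089 A_ack=456 B_seq=456 B_ack=5089

5089 456 456 5089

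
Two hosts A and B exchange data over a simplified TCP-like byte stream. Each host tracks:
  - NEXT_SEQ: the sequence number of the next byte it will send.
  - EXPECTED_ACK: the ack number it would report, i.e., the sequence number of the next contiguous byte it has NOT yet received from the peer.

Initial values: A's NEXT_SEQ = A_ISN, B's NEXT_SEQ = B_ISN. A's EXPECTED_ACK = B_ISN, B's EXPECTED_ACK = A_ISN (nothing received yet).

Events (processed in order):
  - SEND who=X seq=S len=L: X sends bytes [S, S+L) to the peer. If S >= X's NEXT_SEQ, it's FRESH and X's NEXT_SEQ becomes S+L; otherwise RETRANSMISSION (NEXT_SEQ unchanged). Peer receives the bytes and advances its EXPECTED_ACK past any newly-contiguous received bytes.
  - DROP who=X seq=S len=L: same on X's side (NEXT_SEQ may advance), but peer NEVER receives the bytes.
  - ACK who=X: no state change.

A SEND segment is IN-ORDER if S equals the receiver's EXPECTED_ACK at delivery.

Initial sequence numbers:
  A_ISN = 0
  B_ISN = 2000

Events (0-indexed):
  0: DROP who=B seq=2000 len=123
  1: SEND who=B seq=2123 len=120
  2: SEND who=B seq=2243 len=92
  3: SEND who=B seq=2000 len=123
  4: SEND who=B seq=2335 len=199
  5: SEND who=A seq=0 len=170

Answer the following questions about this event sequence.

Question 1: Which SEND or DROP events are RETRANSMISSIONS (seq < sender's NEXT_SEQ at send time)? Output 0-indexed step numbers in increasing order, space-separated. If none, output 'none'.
Answer: 3

Derivation:
Step 0: DROP seq=2000 -> fresh
Step 1: SEND seq=2123 -> fresh
Step 2: SEND seq=2243 -> fresh
Step 3: SEND seq=2000 -> retransmit
Step 4: SEND seq=2335 -> fresh
Step 5: SEND seq=0 -> fresh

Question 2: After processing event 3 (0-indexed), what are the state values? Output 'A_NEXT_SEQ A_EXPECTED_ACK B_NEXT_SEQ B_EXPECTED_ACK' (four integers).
After event 0: A_seq=0 A_ack=2000 B_seq=2123 B_ack=0
After event 1: A_seq=0 A_ack=2000 B_seq=2243 B_ack=0
After event 2: A_seq=0 A_ack=2000 B_seq=2335 B_ack=0
After event 3: A_seq=0 A_ack=2335 B_seq=2335 B_ack=0

0 2335 2335 0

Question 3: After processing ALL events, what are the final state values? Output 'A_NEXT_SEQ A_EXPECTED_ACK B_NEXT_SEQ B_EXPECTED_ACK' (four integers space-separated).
After event 0: A_seq=0 A_ack=2000 B_seq=2123 B_ack=0
After event 1: A_seq=0 A_ack=2000 B_seq=2243 B_ack=0
After event 2: A_seq=0 A_ack=2000 B_seq=2335 B_ack=0
After event 3: A_seq=0 A_ack=2335 B_seq=2335 B_ack=0
After event 4: A_seq=0 A_ack=2534 B_seq=2534 B_ack=0
After event 5: A_seq=170 A_ack=2534 B_seq=2534 B_ack=170

Answer: 170 2534 2534 170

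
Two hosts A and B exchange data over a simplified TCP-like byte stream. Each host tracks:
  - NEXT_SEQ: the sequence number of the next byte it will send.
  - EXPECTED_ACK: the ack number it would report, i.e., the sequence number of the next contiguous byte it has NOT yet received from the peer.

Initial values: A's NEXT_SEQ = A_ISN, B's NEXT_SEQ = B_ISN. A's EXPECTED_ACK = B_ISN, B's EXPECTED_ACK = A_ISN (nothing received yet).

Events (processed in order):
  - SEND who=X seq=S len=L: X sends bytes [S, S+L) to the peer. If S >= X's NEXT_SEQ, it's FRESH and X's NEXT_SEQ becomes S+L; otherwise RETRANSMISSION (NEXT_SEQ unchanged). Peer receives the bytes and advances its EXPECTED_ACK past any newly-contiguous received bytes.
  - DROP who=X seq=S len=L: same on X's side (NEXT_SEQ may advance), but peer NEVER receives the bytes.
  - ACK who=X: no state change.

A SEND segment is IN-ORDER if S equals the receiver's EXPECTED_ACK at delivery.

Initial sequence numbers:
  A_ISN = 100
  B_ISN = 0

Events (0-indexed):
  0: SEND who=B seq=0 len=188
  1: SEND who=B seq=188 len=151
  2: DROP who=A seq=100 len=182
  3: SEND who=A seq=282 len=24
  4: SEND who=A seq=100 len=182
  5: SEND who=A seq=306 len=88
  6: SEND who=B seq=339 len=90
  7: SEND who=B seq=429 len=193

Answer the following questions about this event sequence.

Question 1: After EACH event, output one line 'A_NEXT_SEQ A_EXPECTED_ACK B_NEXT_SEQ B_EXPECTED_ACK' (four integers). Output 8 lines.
100 188 188 100
100 339 339 100
282 339 339 100
306 339 339 100
306 339 339 306
394 339 339 394
394 429 429 394
394 622 622 394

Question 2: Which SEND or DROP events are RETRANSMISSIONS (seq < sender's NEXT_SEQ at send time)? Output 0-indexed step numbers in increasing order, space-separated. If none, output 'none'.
Answer: 4

Derivation:
Step 0: SEND seq=0 -> fresh
Step 1: SEND seq=188 -> fresh
Step 2: DROP seq=100 -> fresh
Step 3: SEND seq=282 -> fresh
Step 4: SEND seq=100 -> retransmit
Step 5: SEND seq=306 -> fresh
Step 6: SEND seq=339 -> fresh
Step 7: SEND seq=429 -> fresh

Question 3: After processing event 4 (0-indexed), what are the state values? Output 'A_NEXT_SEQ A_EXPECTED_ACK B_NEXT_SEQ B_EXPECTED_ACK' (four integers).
After event 0: A_seq=100 A_ack=188 B_seq=188 B_ack=100
After event 1: A_seq=100 A_ack=339 B_seq=339 B_ack=100
After event 2: A_seq=282 A_ack=339 B_seq=339 B_ack=100
After event 3: A_seq=306 A_ack=339 B_seq=339 B_ack=100
After event 4: A_seq=306 A_ack=339 B_seq=339 B_ack=306

306 339 339 306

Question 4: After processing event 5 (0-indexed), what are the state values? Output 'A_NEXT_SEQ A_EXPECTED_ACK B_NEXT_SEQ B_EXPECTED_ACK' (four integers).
After event 0: A_seq=100 A_ack=188 B_seq=188 B_ack=100
After event 1: A_seq=100 A_ack=339 B_seq=339 B_ack=100
After event 2: A_seq=282 A_ack=339 B_seq=339 B_ack=100
After event 3: A_seq=306 A_ack=339 B_seq=339 B_ack=100
After event 4: A_seq=306 A_ack=339 B_seq=339 B_ack=306
After event 5: A_seq=394 A_ack=339 B_seq=339 B_ack=394

394 339 339 394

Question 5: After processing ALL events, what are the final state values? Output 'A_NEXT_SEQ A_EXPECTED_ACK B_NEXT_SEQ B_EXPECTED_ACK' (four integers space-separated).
After event 0: A_seq=100 A_ack=188 B_seq=188 B_ack=100
After event 1: A_seq=100 A_ack=339 B_seq=339 B_ack=100
After event 2: A_seq=282 A_ack=339 B_seq=339 B_ack=100
After event 3: A_seq=306 A_ack=339 B_seq=339 B_ack=100
After event 4: A_seq=306 A_ack=339 B_seq=339 B_ack=306
After event 5: A_seq=394 A_ack=339 B_seq=339 B_ack=394
After event 6: A_seq=394 A_ack=429 B_seq=429 B_ack=394
After event 7: A_seq=394 A_ack=622 B_seq=622 B_ack=394

Answer: 394 622 622 394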